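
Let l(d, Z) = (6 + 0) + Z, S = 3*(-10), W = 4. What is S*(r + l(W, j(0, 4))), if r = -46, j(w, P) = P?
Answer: 1080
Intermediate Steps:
S = -30
l(d, Z) = 6 + Z
S*(r + l(W, j(0, 4))) = -30*(-46 + (6 + 4)) = -30*(-46 + 10) = -30*(-36) = 1080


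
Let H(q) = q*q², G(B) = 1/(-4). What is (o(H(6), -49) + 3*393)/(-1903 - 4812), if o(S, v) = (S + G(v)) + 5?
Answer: -5599/26860 ≈ -0.20845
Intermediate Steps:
G(B) = -¼
H(q) = q³
o(S, v) = 19/4 + S (o(S, v) = (S - ¼) + 5 = (-¼ + S) + 5 = 19/4 + S)
(o(H(6), -49) + 3*393)/(-1903 - 4812) = ((19/4 + 6³) + 3*393)/(-1903 - 4812) = ((19/4 + 216) + 1179)/(-6715) = (883/4 + 1179)*(-1/6715) = (5599/4)*(-1/6715) = -5599/26860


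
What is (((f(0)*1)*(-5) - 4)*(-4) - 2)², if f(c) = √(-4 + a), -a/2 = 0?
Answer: -1404 + 1120*I ≈ -1404.0 + 1120.0*I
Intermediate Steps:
a = 0 (a = -2*0 = 0)
f(c) = 2*I (f(c) = √(-4 + 0) = √(-4) = 2*I)
(((f(0)*1)*(-5) - 4)*(-4) - 2)² = ((((2*I)*1)*(-5) - 4)*(-4) - 2)² = (((2*I)*(-5) - 4)*(-4) - 2)² = ((-10*I - 4)*(-4) - 2)² = ((-4 - 10*I)*(-4) - 2)² = ((16 + 40*I) - 2)² = (14 + 40*I)²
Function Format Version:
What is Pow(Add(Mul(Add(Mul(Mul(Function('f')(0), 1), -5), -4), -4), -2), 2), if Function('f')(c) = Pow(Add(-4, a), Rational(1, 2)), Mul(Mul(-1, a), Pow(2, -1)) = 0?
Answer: Add(-1404, Mul(1120, I)) ≈ Add(-1404.0, Mul(1120.0, I))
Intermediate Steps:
a = 0 (a = Mul(-2, 0) = 0)
Function('f')(c) = Mul(2, I) (Function('f')(c) = Pow(Add(-4, 0), Rational(1, 2)) = Pow(-4, Rational(1, 2)) = Mul(2, I))
Pow(Add(Mul(Add(Mul(Mul(Function('f')(0), 1), -5), -4), -4), -2), 2) = Pow(Add(Mul(Add(Mul(Mul(Mul(2, I), 1), -5), -4), -4), -2), 2) = Pow(Add(Mul(Add(Mul(Mul(2, I), -5), -4), -4), -2), 2) = Pow(Add(Mul(Add(Mul(-10, I), -4), -4), -2), 2) = Pow(Add(Mul(Add(-4, Mul(-10, I)), -4), -2), 2) = Pow(Add(Add(16, Mul(40, I)), -2), 2) = Pow(Add(14, Mul(40, I)), 2)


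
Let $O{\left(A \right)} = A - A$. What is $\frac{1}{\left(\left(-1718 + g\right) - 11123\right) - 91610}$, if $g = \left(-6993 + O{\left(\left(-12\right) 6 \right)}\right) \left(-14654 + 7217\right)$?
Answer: $\frac{1}{51902490} \approx 1.9267 \cdot 10^{-8}$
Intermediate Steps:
$O{\left(A \right)} = 0$
$g = 52006941$ ($g = \left(-6993 + 0\right) \left(-14654 + 7217\right) = \left(-6993\right) \left(-7437\right) = 52006941$)
$\frac{1}{\left(\left(-1718 + g\right) - 11123\right) - 91610} = \frac{1}{\left(\left(-1718 + 52006941\right) - 11123\right) - 91610} = \frac{1}{\left(52005223 - 11123\right) - 91610} = \frac{1}{51994100 - 91610} = \frac{1}{51902490}$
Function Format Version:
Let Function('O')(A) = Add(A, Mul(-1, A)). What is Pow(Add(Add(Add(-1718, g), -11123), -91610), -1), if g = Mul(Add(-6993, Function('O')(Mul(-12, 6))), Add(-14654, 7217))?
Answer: Rational(1, 51902490) ≈ 1.9267e-8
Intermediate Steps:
Function('O')(A) = 0
g = 52006941 (g = Mul(Add(-6993, 0), Add(-14654, 7217)) = Mul(-6993, -7437) = 52006941)
Pow(Add(Add(Add(-1718, g), -11123), -91610), -1) = Pow(Add(Add(Add(-1718, 52006941), -11123), -91610), -1) = Pow(Add(Add(52005223, -11123), -91610), -1) = Pow(Add(51994100, -91610), -1) = Pow(51902490, -1) = Rational(1, 51902490)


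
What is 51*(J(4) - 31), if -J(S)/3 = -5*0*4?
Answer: -1581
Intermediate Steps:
J(S) = 0 (J(S) = -3*(-5*0)*4 = -0*4 = -3*0 = 0)
51*(J(4) - 31) = 51*(0 - 31) = 51*(-31) = -1581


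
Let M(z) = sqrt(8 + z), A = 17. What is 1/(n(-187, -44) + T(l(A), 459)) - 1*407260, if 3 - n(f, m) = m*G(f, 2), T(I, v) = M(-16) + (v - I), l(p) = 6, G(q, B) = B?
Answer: -407260 + 1/(544 + 2*I*sqrt(2)) ≈ -4.0726e+5 - 9.5573e-6*I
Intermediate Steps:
T(I, v) = v - I + 2*I*sqrt(2) (T(I, v) = sqrt(8 - 16) + (v - I) = sqrt(-8) + (v - I) = 2*I*sqrt(2) + (v - I) = v - I + 2*I*sqrt(2))
n(f, m) = 3 - 2*m (n(f, m) = 3 - m*2 = 3 - 2*m)
1/(n(-187, -44) + T(l(A), 459)) - 1*407260 = 1/((3 - 2*(-44)) + (459 - 1*6 + 2*I*sqrt(2))) - 1*407260 = 1/((3 + 88) + (459 - 6 + 2*I*sqrt(2))) - 407260 = 1/(91 + (453 + 2*I*sqrt(2))) - 407260 = 1/(544 + 2*I*sqrt(2)) - 407260 = -407260 + 1/(544 + 2*I*sqrt(2))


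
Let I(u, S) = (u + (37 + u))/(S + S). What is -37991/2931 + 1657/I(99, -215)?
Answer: -419458939/137757 ≈ -3044.9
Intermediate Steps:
I(u, S) = (37 + 2*u)/(2*S) (I(u, S) = (37 + 2*u)/((2*S)) = (37 + 2*u)*(1/(2*S)) = (37 + 2*u)/(2*S))
-37991/2931 + 1657/I(99, -215) = -37991/2931 + 1657/(((37/2 + 99)/(-215))) = -37991*1/2931 + 1657/((-1/215*235/2)) = -37991/2931 + 1657/(-47/86) = -37991/2931 + 1657*(-86/47) = -37991/2931 - 142502/47 = -419458939/137757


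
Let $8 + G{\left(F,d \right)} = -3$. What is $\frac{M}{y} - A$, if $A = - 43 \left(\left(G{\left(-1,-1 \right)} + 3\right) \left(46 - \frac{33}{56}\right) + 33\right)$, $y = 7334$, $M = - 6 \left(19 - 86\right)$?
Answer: $- \frac{364557065}{25669} \approx -14202.0$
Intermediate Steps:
$G{\left(F,d \right)} = -11$ ($G{\left(F,d \right)} = -8 - 3 = -11$)
$M = 402$ ($M = \left(-6\right) \left(-67\right) = 402$)
$A = \frac{99416}{7}$ ($A = - 43 \left(\left(-11 + 3\right) \left(46 - \frac{33}{56}\right) + 33\right) = - 43 \left(- 8 \left(46 - \frac{33}{56}\right) + 33\right) = - 43 \left(\left(-8\right) \frac{2543}{56} + 33\right) = - 43 \left(- \frac{2543}{7} + 33\right) = \left(-43\right) \left(- \frac{2312}{7}\right) = \frac{99416}{7} \approx 14202.0$)
$\frac{M}{y} - A = \frac{402}{7334} - \frac{99416}{7} = 402 \cdot \frac{1}{7334} - \frac{99416}{7} = \frac{201}{3667} - \frac{99416}{7} = - \frac{364557065}{25669}$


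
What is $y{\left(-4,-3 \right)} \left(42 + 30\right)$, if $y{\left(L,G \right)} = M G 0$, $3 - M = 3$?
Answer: $0$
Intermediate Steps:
$M = 0$ ($M = 3 - 3 = 0$)
$y{\left(L,G \right)} = 0$ ($y{\left(L,G \right)} = 0 G 0 = 0 \cdot 0 = 0$)
$y{\left(-4,-3 \right)} \left(42 + 30\right) = 0 \left(42 + 30\right) = 0 \cdot 72 = 0$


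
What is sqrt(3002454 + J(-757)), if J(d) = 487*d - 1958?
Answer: 13*sqrt(15573) ≈ 1622.3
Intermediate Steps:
J(d) = -1958 + 487*d
sqrt(3002454 + J(-757)) = sqrt(3002454 + (-1958 + 487*(-757))) = sqrt(3002454 + (-1958 - 368659)) = sqrt(3002454 - 370617) = sqrt(2631837) = 13*sqrt(15573)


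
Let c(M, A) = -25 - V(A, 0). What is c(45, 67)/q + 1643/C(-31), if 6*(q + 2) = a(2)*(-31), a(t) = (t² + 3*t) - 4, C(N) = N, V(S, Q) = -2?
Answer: -1726/33 ≈ -52.303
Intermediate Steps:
a(t) = -4 + t² + 3*t
c(M, A) = -23 (c(M, A) = -25 - 1*(-2) = -25 + 2 = -23)
q = -33 (q = -2 + ((-4 + 2² + 3*2)*(-31))/6 = -2 + ((-4 + 4 + 6)*(-31))/6 = -2 + (6*(-31))/6 = -2 + (⅙)*(-186) = -2 - 31 = -33)
c(45, 67)/q + 1643/C(-31) = -23/(-33) + 1643/(-31) = -23*(-1/33) + 1643*(-1/31) = 23/33 - 53 = -1726/33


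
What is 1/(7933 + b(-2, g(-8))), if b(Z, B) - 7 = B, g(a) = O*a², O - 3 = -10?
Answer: 1/7492 ≈ 0.00013348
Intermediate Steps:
O = -7 (O = 3 - 10 = -7)
g(a) = -7*a²
b(Z, B) = 7 + B
1/(7933 + b(-2, g(-8))) = 1/(7933 + (7 - 7*(-8)²)) = 1/(7933 + (7 - 7*64)) = 1/(7933 + (7 - 448)) = 1/(7933 - 441) = 1/7492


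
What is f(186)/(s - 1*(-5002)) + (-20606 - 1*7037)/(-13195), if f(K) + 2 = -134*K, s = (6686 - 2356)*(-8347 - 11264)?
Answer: 15243593431/7275296990 ≈ 2.0953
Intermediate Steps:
s = -84915630 (s = 4330*(-19611) = -84915630)
f(K) = -2 - 134*K
f(186)/(s - 1*(-5002)) + (-20606 - 1*7037)/(-13195) = (-2 - 134*186)/(-84915630 - 1*(-5002)) + (-20606 - 1*7037)/(-13195) = (-2 - 24924)/(-84915630 + 5002) + (-20606 - 7037)*(-1/13195) = -24926/(-84910628) - 27643*(-1/13195) = -24926*(-1/84910628) + 3949/1885 = 1133/3859574 + 3949/1885 = 15243593431/7275296990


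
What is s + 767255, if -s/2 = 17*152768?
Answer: -4426857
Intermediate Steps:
s = -5194112 (s = -34*152768 = -2*2597056 = -5194112)
s + 767255 = -5194112 + 767255 = -4426857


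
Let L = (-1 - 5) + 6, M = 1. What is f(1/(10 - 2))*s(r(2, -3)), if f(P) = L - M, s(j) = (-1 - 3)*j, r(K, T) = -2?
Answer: -8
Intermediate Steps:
L = 0 (L = -6 + 6 = 0)
s(j) = -4*j
f(P) = -1 (f(P) = 0 - 1*1 = 0 - 1 = -1)
f(1/(10 - 2))*s(r(2, -3)) = -(-4)*(-2) = -1*8 = -8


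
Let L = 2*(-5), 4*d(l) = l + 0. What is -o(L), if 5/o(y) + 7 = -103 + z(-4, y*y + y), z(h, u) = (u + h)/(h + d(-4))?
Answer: 25/636 ≈ 0.039308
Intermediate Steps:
d(l) = l/4 (d(l) = (l + 0)/4 = l/4)
z(h, u) = (h + u)/(-1 + h) (z(h, u) = (u + h)/(h + (¼)*(-4)) = (h + u)/(h - 1) = (h + u)/(-1 + h))
L = -10
o(y) = 5/(-546/5 - y/5 - y²/5) (o(y) = 5/(-7 + (-103 + (-4 + (y*y + y))/(-1 - 4))) = 5/(-7 + (-103 + (-4 + (y² + y))/(-5))) = 5/(-7 + (-103 - (-4 + (y + y²))/5)) = 5/(-7 + (-103 - (-4 + y + y²)/5)) = 5/(-7 + (-103 + (⅘ - y/5 - y²/5))) = 5/(-7 + (-511/5 - y/5 - y²/5)) = 5/(-546/5 - y/5 - y²/5))
-o(L) = -(-25)/(546 - 10*(1 - 10)) = -(-25)/(546 - 10*(-9)) = -(-25)/(546 + 90) = -(-25)/636 = -1*(-25/636) = 25/636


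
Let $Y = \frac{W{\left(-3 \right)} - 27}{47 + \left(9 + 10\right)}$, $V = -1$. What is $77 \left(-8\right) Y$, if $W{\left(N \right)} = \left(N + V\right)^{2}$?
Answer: $\frac{308}{3} \approx 102.67$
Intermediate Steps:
$W{\left(N \right)} = \left(-1 + N\right)^{2}$ ($W{\left(N \right)} = \left(N - 1\right)^{2} = \left(-1 + N\right)^{2}$)
$Y = - \frac{1}{6}$ ($Y = \frac{\left(-1 - 3\right)^{2} - 27}{47 + \left(9 + 10\right)} = \frac{\left(-4\right)^{2} - 27}{47 + 19} = \frac{16 - 27}{66} = \left(-11\right) \frac{1}{66} = - \frac{1}{6} \approx -0.16667$)
$77 \left(-8\right) Y = 77 \left(-8\right) \left(- \frac{1}{6}\right) = \left(-616\right) \left(- \frac{1}{6}\right) = \frac{308}{3}$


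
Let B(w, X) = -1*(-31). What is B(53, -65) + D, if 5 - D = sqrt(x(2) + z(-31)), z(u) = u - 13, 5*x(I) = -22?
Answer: 36 - 11*I*sqrt(10)/5 ≈ 36.0 - 6.957*I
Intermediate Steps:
B(w, X) = 31
x(I) = -22/5 (x(I) = (1/5)*(-22) = -22/5)
z(u) = -13 + u
D = 5 - 11*I*sqrt(10)/5 (D = 5 - sqrt(-22/5 + (-13 - 31)) = 5 - sqrt(-22/5 - 44) = 5 - sqrt(-242/5) = 5 - 11*I*sqrt(10)/5 ≈ 5.0 - 6.957*I)
B(53, -65) + D = 31 + (5 - 11*I*sqrt(10)/5) = 36 - 11*I*sqrt(10)/5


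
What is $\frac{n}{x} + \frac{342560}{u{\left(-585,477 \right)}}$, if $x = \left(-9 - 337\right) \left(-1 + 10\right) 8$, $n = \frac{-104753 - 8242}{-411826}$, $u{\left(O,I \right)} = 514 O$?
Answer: $- \frac{39049969226503}{34276686511392} \approx -1.1393$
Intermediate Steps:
$n = \frac{112995}{411826}$ ($n = \left(-104753 - 8242\right) \left(- \frac{1}{411826}\right) = \left(-112995\right) \left(- \frac{1}{411826}\right) = \frac{112995}{411826} \approx 0.27438$)
$x = -24912$ ($x = - 346 \cdot 9 \cdot 8 = \left(-346\right) 72 = -24912$)
$\frac{n}{x} + \frac{342560}{u{\left(-585,477 \right)}} = \frac{112995}{411826 \left(-24912\right)} + \frac{342560}{514 \left(-585\right)} = \frac{112995}{411826} \left(- \frac{1}{24912}\right) + \frac{342560}{-300690} = - \frac{12555}{1139934368} + 342560 \left(- \frac{1}{300690}\right) = - \frac{12555}{1139934368} - \frac{34256}{30069} = - \frac{39049969226503}{34276686511392}$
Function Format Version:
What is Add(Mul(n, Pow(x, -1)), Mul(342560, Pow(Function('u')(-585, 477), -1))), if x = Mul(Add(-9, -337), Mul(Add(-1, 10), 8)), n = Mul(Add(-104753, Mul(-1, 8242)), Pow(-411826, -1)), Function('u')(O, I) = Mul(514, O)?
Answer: Rational(-39049969226503, 34276686511392) ≈ -1.1393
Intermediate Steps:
n = Rational(112995, 411826) (n = Mul(Add(-104753, -8242), Rational(-1, 411826)) = Mul(-112995, Rational(-1, 411826)) = Rational(112995, 411826) ≈ 0.27438)
x = -24912 (x = Mul(-346, Mul(9, 8)) = Mul(-346, 72) = -24912)
Add(Mul(n, Pow(x, -1)), Mul(342560, Pow(Function('u')(-585, 477), -1))) = Add(Mul(Rational(112995, 411826), Pow(-24912, -1)), Mul(342560, Pow(Mul(514, -585), -1))) = Add(Mul(Rational(112995, 411826), Rational(-1, 24912)), Mul(342560, Pow(-300690, -1))) = Add(Rational(-12555, 1139934368), Mul(342560, Rational(-1, 300690))) = Add(Rational(-12555, 1139934368), Rational(-34256, 30069)) = Rational(-39049969226503, 34276686511392)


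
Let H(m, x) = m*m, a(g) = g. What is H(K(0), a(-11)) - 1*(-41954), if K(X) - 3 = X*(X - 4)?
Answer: 41963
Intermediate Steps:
K(X) = 3 + X*(-4 + X) (K(X) = 3 + X*(X - 4) = 3 + X*(-4 + X))
H(m, x) = m²
H(K(0), a(-11)) - 1*(-41954) = (3 + 0² - 4*0)² - 1*(-41954) = (3 + 0 + 0)² + 41954 = 3² + 41954 = 9 + 41954 = 41963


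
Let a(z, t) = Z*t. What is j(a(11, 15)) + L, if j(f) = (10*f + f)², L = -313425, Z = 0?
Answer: -313425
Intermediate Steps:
a(z, t) = 0 (a(z, t) = 0*t = 0)
j(f) = 121*f² (j(f) = (11*f)² = 121*f²)
j(a(11, 15)) + L = 121*0² - 313425 = 121*0 - 313425 = 0 - 313425 = -313425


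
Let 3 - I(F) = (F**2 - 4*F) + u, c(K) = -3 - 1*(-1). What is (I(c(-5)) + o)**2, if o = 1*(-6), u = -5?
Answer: 100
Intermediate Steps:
c(K) = -2 (c(K) = -3 + 1 = -2)
I(F) = 8 - F**2 + 4*F (I(F) = 3 - ((F**2 - 4*F) - 5) = 3 - (-5 + F**2 - 4*F) = 3 + (5 - F**2 + 4*F) = 8 - F**2 + 4*F)
o = -6
(I(c(-5)) + o)**2 = ((8 - 1*(-2)**2 + 4*(-2)) - 6)**2 = ((8 - 1*4 - 8) - 6)**2 = ((8 - 4 - 8) - 6)**2 = (-4 - 6)**2 = (-10)**2 = 100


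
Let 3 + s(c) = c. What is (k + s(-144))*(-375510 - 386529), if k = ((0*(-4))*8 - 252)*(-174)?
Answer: -33301866339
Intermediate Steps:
s(c) = -3 + c
k = 43848 (k = (0*8 - 252)*(-174) = (0 - 252)*(-174) = -252*(-174) = 43848)
(k + s(-144))*(-375510 - 386529) = (43848 + (-3 - 144))*(-375510 - 386529) = (43848 - 147)*(-762039) = 43701*(-762039) = -33301866339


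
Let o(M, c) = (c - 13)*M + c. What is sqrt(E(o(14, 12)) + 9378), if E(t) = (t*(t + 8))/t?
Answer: 2*sqrt(2346) ≈ 96.871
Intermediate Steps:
o(M, c) = c + M*(-13 + c) (o(M, c) = (-13 + c)*M + c = M*(-13 + c) + c = c + M*(-13 + c))
E(t) = 8 + t (E(t) = (t*(8 + t))/t = 8 + t)
sqrt(E(o(14, 12)) + 9378) = sqrt((8 + (12 - 13*14 + 14*12)) + 9378) = sqrt((8 + (12 - 182 + 168)) + 9378) = sqrt((8 - 2) + 9378) = sqrt(6 + 9378) = sqrt(9384) = 2*sqrt(2346)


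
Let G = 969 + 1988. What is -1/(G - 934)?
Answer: -1/2023 ≈ -0.00049432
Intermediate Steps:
G = 2957
-1/(G - 934) = -1/(2957 - 934) = -1/2023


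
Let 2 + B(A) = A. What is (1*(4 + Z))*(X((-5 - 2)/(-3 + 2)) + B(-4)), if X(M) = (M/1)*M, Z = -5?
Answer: -43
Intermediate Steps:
B(A) = -2 + A
X(M) = M² (X(M) = (M*1)*M = M*M = M²)
(1*(4 + Z))*(X((-5 - 2)/(-3 + 2)) + B(-4)) = (1*(4 - 5))*(((-5 - 2)/(-3 + 2))² + (-2 - 4)) = (1*(-1))*((-7/(-1))² - 6) = -((-7*(-1))² - 6) = -(7² - 6) = -(49 - 6) = -1*43 = -43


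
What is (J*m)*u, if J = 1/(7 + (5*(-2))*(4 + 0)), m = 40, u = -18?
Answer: 240/11 ≈ 21.818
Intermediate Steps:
J = -1/33 (J = 1/(7 - 10*4) = 1/(7 - 40) = 1/(-33) = -1/33 ≈ -0.030303)
(J*m)*u = -1/33*40*(-18) = -40/33*(-18) = 240/11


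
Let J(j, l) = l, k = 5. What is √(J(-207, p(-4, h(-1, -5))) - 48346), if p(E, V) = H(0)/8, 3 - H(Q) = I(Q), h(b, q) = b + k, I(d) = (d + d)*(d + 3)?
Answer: I*√773530/4 ≈ 219.88*I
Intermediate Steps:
I(d) = 2*d*(3 + d) (I(d) = (2*d)*(3 + d) = 2*d*(3 + d))
h(b, q) = 5 + b (h(b, q) = b + 5 = 5 + b)
H(Q) = 3 - 2*Q*(3 + Q)
p(E, V) = 3/8 (p(E, V) = (3 - 2*0*(3 + 0))/8 = (3 - 2*0*3)*(⅛) = (3 + 0)*(⅛) = 3*(⅛) = 3/8)
√(J(-207, p(-4, h(-1, -5))) - 48346) = √(3/8 - 48346) = √(-386765/8) = I*√773530/4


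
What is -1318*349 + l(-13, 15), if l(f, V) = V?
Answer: -459967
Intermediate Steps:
-1318*349 + l(-13, 15) = -1318*349 + 15 = -459982 + 15 = -459967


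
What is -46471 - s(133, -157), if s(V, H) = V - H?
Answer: -46761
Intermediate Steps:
-46471 - s(133, -157) = -46471 - (133 - 1*(-157)) = -46471 - (133 + 157) = -46471 - 1*290 = -46471 - 290 = -46761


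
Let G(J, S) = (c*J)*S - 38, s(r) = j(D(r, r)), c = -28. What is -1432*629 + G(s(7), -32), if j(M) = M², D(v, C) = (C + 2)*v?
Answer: 2655458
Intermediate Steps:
D(v, C) = v*(2 + C) (D(v, C) = (2 + C)*v = v*(2 + C))
s(r) = r²*(2 + r)² (s(r) = (r*(2 + r))² = r²*(2 + r)²)
G(J, S) = -38 - 28*J*S (G(J, S) = (-28*J)*S - 38 = -28*J*S - 38 = -38 - 28*J*S)
-1432*629 + G(s(7), -32) = -1432*629 + (-38 - 28*7²*(2 + 7)²*(-32)) = -900728 + (-38 - 28*49*9²*(-32)) = -900728 + (-38 - 28*49*81*(-32)) = -900728 + (-38 - 28*3969*(-32)) = -900728 + (-38 + 3556224) = -900728 + 3556186 = 2655458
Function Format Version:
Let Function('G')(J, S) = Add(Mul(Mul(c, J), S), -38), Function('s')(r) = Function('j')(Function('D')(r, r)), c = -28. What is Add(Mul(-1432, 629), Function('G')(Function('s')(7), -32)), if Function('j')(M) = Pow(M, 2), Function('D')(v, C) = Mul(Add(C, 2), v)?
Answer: 2655458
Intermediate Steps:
Function('D')(v, C) = Mul(v, Add(2, C)) (Function('D')(v, C) = Mul(Add(2, C), v) = Mul(v, Add(2, C)))
Function('s')(r) = Mul(Pow(r, 2), Pow(Add(2, r), 2)) (Function('s')(r) = Pow(Mul(r, Add(2, r)), 2) = Mul(Pow(r, 2), Pow(Add(2, r), 2)))
Function('G')(J, S) = Add(-38, Mul(-28, J, S)) (Function('G')(J, S) = Add(Mul(Mul(-28, J), S), -38) = Add(Mul(-28, J, S), -38) = Add(-38, Mul(-28, J, S)))
Add(Mul(-1432, 629), Function('G')(Function('s')(7), -32)) = Add(Mul(-1432, 629), Add(-38, Mul(-28, Mul(Pow(7, 2), Pow(Add(2, 7), 2)), -32))) = Add(-900728, Add(-38, Mul(-28, Mul(49, Pow(9, 2)), -32))) = Add(-900728, Add(-38, Mul(-28, Mul(49, 81), -32))) = Add(-900728, Add(-38, Mul(-28, 3969, -32))) = Add(-900728, Add(-38, 3556224)) = Add(-900728, 3556186) = 2655458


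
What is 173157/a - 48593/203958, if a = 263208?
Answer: 3754448177/8947229544 ≈ 0.41962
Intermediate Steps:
173157/a - 48593/203958 = 173157/263208 - 48593/203958 = 173157*(1/263208) - 48593*1/203958 = 57719/87736 - 48593/203958 = 3754448177/8947229544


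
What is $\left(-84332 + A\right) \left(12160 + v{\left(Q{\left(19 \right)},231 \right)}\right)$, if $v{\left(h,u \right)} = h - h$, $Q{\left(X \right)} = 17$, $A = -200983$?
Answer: $-3469430400$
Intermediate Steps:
$v{\left(h,u \right)} = 0$
$\left(-84332 + A\right) \left(12160 + v{\left(Q{\left(19 \right)},231 \right)}\right) = \left(-84332 - 200983\right) \left(12160 + 0\right) = \left(-285315\right) 12160 = -3469430400$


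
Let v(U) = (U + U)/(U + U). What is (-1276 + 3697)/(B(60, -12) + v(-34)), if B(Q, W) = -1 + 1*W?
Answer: -807/4 ≈ -201.75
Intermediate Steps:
B(Q, W) = -1 + W
v(U) = 1 (v(U) = (2*U)/((2*U)) = (2*U)*(1/(2*U)) = 1)
(-1276 + 3697)/(B(60, -12) + v(-34)) = (-1276 + 3697)/((-1 - 12) + 1) = 2421/(-13 + 1) = 2421/(-12) = 2421*(-1/12) = -807/4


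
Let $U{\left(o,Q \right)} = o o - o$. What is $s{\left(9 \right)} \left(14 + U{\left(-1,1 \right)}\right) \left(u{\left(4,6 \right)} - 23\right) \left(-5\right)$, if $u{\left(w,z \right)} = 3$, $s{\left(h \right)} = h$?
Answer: $14400$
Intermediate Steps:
$U{\left(o,Q \right)} = o^{2} - o$
$s{\left(9 \right)} \left(14 + U{\left(-1,1 \right)}\right) \left(u{\left(4,6 \right)} - 23\right) \left(-5\right) = 9 \left(14 - \left(-1 - 1\right)\right) \left(3 - 23\right) \left(-5\right) = 9 \left(14 - -2\right) \left(-20\right) \left(-5\right) = 9 \left(14 + 2\right) \left(-20\right) \left(-5\right) = 9 \cdot 16 \left(-20\right) \left(-5\right) = 9 \left(\left(-320\right) \left(-5\right)\right) = 9 \cdot 1600 = 14400$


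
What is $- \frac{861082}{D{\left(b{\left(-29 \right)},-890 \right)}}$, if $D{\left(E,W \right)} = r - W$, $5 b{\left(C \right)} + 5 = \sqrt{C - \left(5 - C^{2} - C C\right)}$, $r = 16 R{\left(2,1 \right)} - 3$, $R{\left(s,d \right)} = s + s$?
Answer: $- \frac{861082}{951} \approx -905.45$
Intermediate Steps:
$R{\left(s,d \right)} = 2 s$
$r = 61$ ($r = 16 \cdot 2 \cdot 2 - 3 = 16 \cdot 4 - 3 = 64 - 3 = 61$)
$b{\left(C \right)} = -1 + \frac{\sqrt{-5 + C + 2 C^{2}}}{5}$ ($b{\left(C \right)} = -1 + \frac{\sqrt{C - \left(5 - C^{2} - C C\right)}}{5} = -1 + \frac{\sqrt{C + \left(\left(C^{2} + C^{2}\right) - 5\right)}}{5} = -1 + \frac{\sqrt{C + \left(2 C^{2} - 5\right)}}{5} = -1 + \frac{\sqrt{C + \left(-5 + 2 C^{2}\right)}}{5} = -1 + \frac{\sqrt{-5 + C + 2 C^{2}}}{5}$)
$D{\left(E,W \right)} = 61 - W$
$- \frac{861082}{D{\left(b{\left(-29 \right)},-890 \right)}} = - \frac{861082}{61 - -890} = - \frac{861082}{61 + 890} = - \frac{861082}{951}$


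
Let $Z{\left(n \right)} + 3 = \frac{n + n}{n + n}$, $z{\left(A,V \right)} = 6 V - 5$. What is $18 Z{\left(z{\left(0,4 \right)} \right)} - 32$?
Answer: $-68$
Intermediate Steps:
$z{\left(A,V \right)} = -5 + 6 V$
$Z{\left(n \right)} = -2$ ($Z{\left(n \right)} = -3 + \frac{n + n}{n + n} = -3 + \frac{2 n}{2 n} = -3 + 2 n \frac{1}{2 n} = -3 + 1 = -2$)
$18 Z{\left(z{\left(0,4 \right)} \right)} - 32 = 18 \left(-2\right) - 32 = -36 - 32 = -68$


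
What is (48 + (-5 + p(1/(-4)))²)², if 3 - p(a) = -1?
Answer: 2401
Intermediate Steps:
p(a) = 4 (p(a) = 3 - 1*(-1) = 3 + 1 = 4)
(48 + (-5 + p(1/(-4)))²)² = (48 + (-5 + 4)²)² = (48 + (-1)²)² = (48 + 1)² = 49² = 2401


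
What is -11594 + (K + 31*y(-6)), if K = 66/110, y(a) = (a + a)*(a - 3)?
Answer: -41227/5 ≈ -8245.4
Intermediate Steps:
y(a) = 2*a*(-3 + a) (y(a) = (2*a)*(-3 + a) = 2*a*(-3 + a))
K = ⅗ (K = 66*(1/110) = ⅗ ≈ 0.60000)
-11594 + (K + 31*y(-6)) = -11594 + (⅗ + 31*(2*(-6)*(-3 - 6))) = -11594 + (⅗ + 31*(2*(-6)*(-9))) = -11594 + (⅗ + 31*108) = -11594 + (⅗ + 3348) = -11594 + 16743/5 = -41227/5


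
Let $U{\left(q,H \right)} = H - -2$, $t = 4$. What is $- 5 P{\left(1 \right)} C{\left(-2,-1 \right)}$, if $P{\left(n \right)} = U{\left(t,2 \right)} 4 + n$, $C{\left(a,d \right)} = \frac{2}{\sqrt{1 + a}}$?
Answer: $170 i \approx 170.0 i$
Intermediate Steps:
$U{\left(q,H \right)} = 2 + H$ ($U{\left(q,H \right)} = H + 2 = 2 + H$)
$C{\left(a,d \right)} = \frac{2}{\sqrt{1 + a}}$
$P{\left(n \right)} = 16 + n$ ($P{\left(n \right)} = \left(2 + 2\right) 4 + n = 4 \cdot 4 + n = 16 + n$)
$- 5 P{\left(1 \right)} C{\left(-2,-1 \right)} = - 5 \left(16 + 1\right) \frac{2}{\sqrt{1 - 2}} = \left(-5\right) 17 \frac{2}{i} = - 85 \cdot 2 \left(- i\right) = - 85 \left(- 2 i\right) = 170 i$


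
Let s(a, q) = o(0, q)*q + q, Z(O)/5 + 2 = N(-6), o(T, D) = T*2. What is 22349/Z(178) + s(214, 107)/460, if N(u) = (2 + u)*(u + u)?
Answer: 8961/92 ≈ 97.402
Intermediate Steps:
o(T, D) = 2*T
N(u) = 2*u*(2 + u) (N(u) = (2 + u)*(2*u) = 2*u*(2 + u))
Z(O) = 230 (Z(O) = -10 + 5*(2*(-6)*(2 - 6)) = -10 + 5*(2*(-6)*(-4)) = -10 + 5*48 = -10 + 240 = 230)
s(a, q) = q (s(a, q) = (2*0)*q + q = 0*q + q = 0 + q = q)
22349/Z(178) + s(214, 107)/460 = 22349/230 + 107/460 = 8961/92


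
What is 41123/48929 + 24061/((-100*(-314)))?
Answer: 2468542869/1536370600 ≈ 1.6067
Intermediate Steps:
41123/48929 + 24061/((-100*(-314))) = 41123*(1/48929) + 24061/31400 = 41123/48929 + 24061*(1/31400) = 41123/48929 + 24061/31400 = 2468542869/1536370600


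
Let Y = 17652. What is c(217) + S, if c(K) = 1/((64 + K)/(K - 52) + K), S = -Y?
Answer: -636989907/36086 ≈ -17652.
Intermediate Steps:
S = -17652 (S = -1*17652 = -17652)
c(K) = 1/(K + (64 + K)/(-52 + K)) (c(K) = 1/((64 + K)/(-52 + K) + K) = 1/(K + (64 + K)/(-52 + K)))
c(217) + S = (-52 + 217)/(64 + 217² - 51*217) - 17652 = 165/(64 + 47089 - 11067) - 17652 = 165/36086 - 17652 = -636989907/36086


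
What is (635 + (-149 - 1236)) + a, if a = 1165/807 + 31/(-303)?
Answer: -20340308/27169 ≈ -748.66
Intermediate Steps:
a = 36442/27169 (a = 1165*(1/807) + 31*(-1/303) = 1165/807 - 31/303 = 36442/27169 ≈ 1.3413)
(635 + (-149 - 1236)) + a = (635 + (-149 - 1236)) + 36442/27169 = (635 - 1385) + 36442/27169 = -750 + 36442/27169 = -20340308/27169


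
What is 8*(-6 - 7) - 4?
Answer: -108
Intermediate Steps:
8*(-6 - 7) - 4 = 8*(-13) - 4 = -104 - 4 = -108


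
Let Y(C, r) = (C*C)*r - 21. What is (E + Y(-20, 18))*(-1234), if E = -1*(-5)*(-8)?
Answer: -8809526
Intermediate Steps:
Y(C, r) = -21 + r*C**2 (Y(C, r) = C**2*r - 21 = r*C**2 - 21 = -21 + r*C**2)
E = -40 (E = 5*(-8) = -40)
(E + Y(-20, 18))*(-1234) = (-40 + (-21 + 18*(-20)**2))*(-1234) = (-40 + (-21 + 18*400))*(-1234) = (-40 + (-21 + 7200))*(-1234) = (-40 + 7179)*(-1234) = 7139*(-1234) = -8809526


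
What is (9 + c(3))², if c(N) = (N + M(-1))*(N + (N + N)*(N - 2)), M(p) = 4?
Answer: 5184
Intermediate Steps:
c(N) = (4 + N)*(N + 2*N*(-2 + N)) (c(N) = (N + 4)*(N + (N + N)*(N - 2)) = (4 + N)*(N + (2*N)*(-2 + N)) = (4 + N)*(N + 2*N*(-2 + N)))
(9 + c(3))² = (9 + 3*(-12 + 2*3² + 5*3))² = (9 + 3*(-12 + 2*9 + 15))² = (9 + 3*(-12 + 18 + 15))² = (9 + 3*21)² = (9 + 63)² = 72² = 5184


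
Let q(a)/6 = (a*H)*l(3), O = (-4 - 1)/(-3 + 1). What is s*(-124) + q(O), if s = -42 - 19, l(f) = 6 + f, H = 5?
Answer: 8239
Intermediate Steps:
O = 5/2 (O = -5/(-2) = -5*(-½) = 5/2 ≈ 2.5000)
q(a) = 270*a (q(a) = 6*((a*5)*(6 + 3)) = 6*((5*a)*9) = 6*(45*a) = 270*a)
s = -61
s*(-124) + q(O) = -61*(-124) + 270*(5/2) = 7564 + 675 = 8239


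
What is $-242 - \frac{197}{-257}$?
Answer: $- \frac{61997}{257} \approx -241.23$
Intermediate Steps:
$-242 - \frac{197}{-257} = -242 - - \frac{197}{257} = -242 + \frac{197}{257} = - \frac{61997}{257}$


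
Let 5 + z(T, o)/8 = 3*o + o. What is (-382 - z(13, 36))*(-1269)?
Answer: 1895886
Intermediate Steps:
z(T, o) = -40 + 32*o (z(T, o) = -40 + 8*(3*o + o) = -40 + 8*(4*o) = -40 + 32*o)
(-382 - z(13, 36))*(-1269) = (-382 - (-40 + 32*36))*(-1269) = (-382 - (-40 + 1152))*(-1269) = (-382 - 1*1112)*(-1269) = (-382 - 1112)*(-1269) = -1494*(-1269) = 1895886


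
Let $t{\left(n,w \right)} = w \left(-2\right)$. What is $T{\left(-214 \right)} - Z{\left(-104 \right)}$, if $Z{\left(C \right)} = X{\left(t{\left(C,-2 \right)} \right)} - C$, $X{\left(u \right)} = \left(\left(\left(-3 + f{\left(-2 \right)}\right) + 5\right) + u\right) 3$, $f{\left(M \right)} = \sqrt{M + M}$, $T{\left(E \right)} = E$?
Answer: $-336 - 6 i \approx -336.0 - 6.0 i$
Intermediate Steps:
$f{\left(M \right)} = \sqrt{2} \sqrt{M}$ ($f{\left(M \right)} = \sqrt{2 M} = \sqrt{2} \sqrt{M}$)
$t{\left(n,w \right)} = - 2 w$
$X{\left(u \right)} = 6 + 3 u + 6 i$ ($X{\left(u \right)} = \left(\left(\left(-3 + \sqrt{2} \sqrt{-2}\right) + 5\right) + u\right) 3 = \left(\left(\left(-3 + \sqrt{2} i \sqrt{2}\right) + 5\right) + u\right) 3 = \left(\left(\left(-3 + 2 i\right) + 5\right) + u\right) 3 = \left(\left(2 + 2 i\right) + u\right) 3 = \left(2 + u + 2 i\right) 3 = 6 + 3 u + 6 i$)
$Z{\left(C \right)} = 18 - C + 6 i$ ($Z{\left(C \right)} = \left(6 + 3 \left(\left(-2\right) \left(-2\right)\right) + 6 i\right) - C = \left(6 + 3 \cdot 4 + 6 i\right) - C = \left(6 + 12 + 6 i\right) - C = \left(18 + 6 i\right) - C = 18 - C + 6 i$)
$T{\left(-214 \right)} - Z{\left(-104 \right)} = -214 - \left(18 - -104 + 6 i\right) = -214 - \left(18 + 104 + 6 i\right) = -214 - \left(122 + 6 i\right) = -336 - 6 i$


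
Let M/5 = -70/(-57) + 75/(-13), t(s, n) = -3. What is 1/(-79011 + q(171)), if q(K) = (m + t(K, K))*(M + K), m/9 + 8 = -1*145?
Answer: -247/70063277 ≈ -3.5254e-6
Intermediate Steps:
M = -16825/741 (M = 5*(-70/(-57) + 75/(-13)) = 5*(-70*(-1/57) + 75*(-1/13)) = 5*(70/57 - 75/13) = 5*(-3365/741) = -16825/741 ≈ -22.706)
m = -1377 (m = -72 + 9*(-1*145) = -72 + 9*(-145) = -72 - 1305 = -1377)
q(K) = 7739500/247 - 1380*K (q(K) = (-1377 - 3)*(-16825/741 + K) = -1380*(-16825/741 + K) = 7739500/247 - 1380*K)
1/(-79011 + q(171)) = 1/(-79011 + (7739500/247 - 1380*171)) = 1/(-79011 + (7739500/247 - 235980)) = 1/(-79011 - 50547560/247) = 1/(-70063277/247) = -247/70063277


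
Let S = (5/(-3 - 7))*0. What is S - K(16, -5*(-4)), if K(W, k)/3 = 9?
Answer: -27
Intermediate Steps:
K(W, k) = 27 (K(W, k) = 3*9 = 27)
S = 0 (S = (5/(-10))*0 = -1/10*5*0 = -1/2*0 = 0)
S - K(16, -5*(-4)) = 0 - 1*27 = 0 - 27 = -27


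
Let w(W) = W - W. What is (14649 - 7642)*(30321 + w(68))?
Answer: 212459247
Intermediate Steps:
w(W) = 0
(14649 - 7642)*(30321 + w(68)) = (14649 - 7642)*(30321 + 0) = 7007*30321 = 212459247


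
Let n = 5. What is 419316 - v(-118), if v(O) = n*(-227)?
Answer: 420451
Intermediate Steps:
v(O) = -1135 (v(O) = 5*(-227) = -1135)
419316 - v(-118) = 419316 - 1*(-1135) = 419316 + 1135 = 420451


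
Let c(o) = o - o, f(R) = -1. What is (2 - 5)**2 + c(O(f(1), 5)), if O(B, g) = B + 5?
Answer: 9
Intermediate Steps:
O(B, g) = 5 + B
c(o) = 0
(2 - 5)**2 + c(O(f(1), 5)) = (2 - 5)**2 + 0 = (-3)**2 + 0 = 9 + 0 = 9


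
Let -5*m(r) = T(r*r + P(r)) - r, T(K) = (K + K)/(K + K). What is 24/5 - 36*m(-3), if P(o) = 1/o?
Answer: 168/5 ≈ 33.600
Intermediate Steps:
T(K) = 1 (T(K) = (2*K)/((2*K)) = (2*K)*(1/(2*K)) = 1)
m(r) = -1/5 + r/5 (m(r) = -(1 - r)/5 = -1/5 + r/5)
24/5 - 36*m(-3) = 24/5 - 36*(-1/5 + (1/5)*(-3)) = 24*(1/5) - 36*(-1/5 - 3/5) = 24/5 - 36*(-4/5) = 24/5 + 144/5 = 168/5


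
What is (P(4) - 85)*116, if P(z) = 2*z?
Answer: -8932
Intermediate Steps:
(P(4) - 85)*116 = (2*4 - 85)*116 = (8 - 85)*116 = -77*116 = -8932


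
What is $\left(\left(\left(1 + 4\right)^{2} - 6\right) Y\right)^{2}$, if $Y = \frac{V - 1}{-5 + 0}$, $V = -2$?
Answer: $\frac{3249}{25} \approx 129.96$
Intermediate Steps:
$Y = \frac{3}{5}$ ($Y = \frac{-2 - 1}{-5 + 0} = - \frac{3}{-5} = \left(-3\right) \left(- \frac{1}{5}\right) = \frac{3}{5} \approx 0.6$)
$\left(\left(\left(1 + 4\right)^{2} - 6\right) Y\right)^{2} = \left(\left(\left(1 + 4\right)^{2} - 6\right) \frac{3}{5}\right)^{2} = \left(\left(5^{2} - 6\right) \frac{3}{5}\right)^{2} = \left(\left(25 - 6\right) \frac{3}{5}\right)^{2} = \left(19 \cdot \frac{3}{5}\right)^{2} = \left(\frac{57}{5}\right)^{2} = \frac{3249}{25}$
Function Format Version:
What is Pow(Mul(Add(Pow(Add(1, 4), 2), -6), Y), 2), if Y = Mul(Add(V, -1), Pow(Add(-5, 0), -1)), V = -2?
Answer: Rational(3249, 25) ≈ 129.96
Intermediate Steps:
Y = Rational(3, 5) (Y = Mul(Add(-2, -1), Pow(Add(-5, 0), -1)) = Mul(-3, Pow(-5, -1)) = Mul(-3, Rational(-1, 5)) = Rational(3, 5) ≈ 0.60000)
Pow(Mul(Add(Pow(Add(1, 4), 2), -6), Y), 2) = Pow(Mul(Add(Pow(Add(1, 4), 2), -6), Rational(3, 5)), 2) = Pow(Mul(Add(Pow(5, 2), -6), Rational(3, 5)), 2) = Pow(Mul(Add(25, -6), Rational(3, 5)), 2) = Pow(Mul(19, Rational(3, 5)), 2) = Pow(Rational(57, 5), 2) = Rational(3249, 25)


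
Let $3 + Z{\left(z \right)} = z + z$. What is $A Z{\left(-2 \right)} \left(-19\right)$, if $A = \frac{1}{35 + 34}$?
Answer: $\frac{133}{69} \approx 1.9275$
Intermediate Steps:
$Z{\left(z \right)} = -3 + 2 z$ ($Z{\left(z \right)} = -3 + \left(z + z\right) = -3 + 2 z$)
$A = \frac{1}{69} \approx 0.014493$
$A Z{\left(-2 \right)} \left(-19\right) = \frac{-3 + 2 \left(-2\right)}{69} \left(-19\right) = \frac{-3 - 4}{69} \left(-19\right) = \frac{1}{69} \left(-7\right) \left(-19\right) = \left(- \frac{7}{69}\right) \left(-19\right) = \frac{133}{69}$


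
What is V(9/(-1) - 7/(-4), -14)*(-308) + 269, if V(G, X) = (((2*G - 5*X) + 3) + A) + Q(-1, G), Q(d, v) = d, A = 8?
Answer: -19905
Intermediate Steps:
V(G, X) = 10 - 5*X + 2*G (V(G, X) = (((2*G - 5*X) + 3) + 8) - 1 = (((-5*X + 2*G) + 3) + 8) - 1 = ((3 - 5*X + 2*G) + 8) - 1 = (11 - 5*X + 2*G) - 1 = 10 - 5*X + 2*G)
V(9/(-1) - 7/(-4), -14)*(-308) + 269 = (10 - 5*(-14) + 2*(9/(-1) - 7/(-4)))*(-308) + 269 = (10 + 70 + 2*(9*(-1) - 7*(-1/4)))*(-308) + 269 = (10 + 70 + 2*(-9 + 7/4))*(-308) + 269 = (10 + 70 + 2*(-29/4))*(-308) + 269 = (10 + 70 - 29/2)*(-308) + 269 = (131/2)*(-308) + 269 = -20174 + 269 = -19905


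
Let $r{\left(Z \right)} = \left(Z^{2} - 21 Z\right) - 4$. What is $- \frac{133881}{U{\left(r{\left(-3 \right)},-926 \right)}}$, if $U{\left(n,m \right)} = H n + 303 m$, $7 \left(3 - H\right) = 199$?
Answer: $\frac{85197}{179650} \approx 0.47424$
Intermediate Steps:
$H = - \frac{178}{7}$ ($H = 3 - \frac{199}{7} = - \frac{178}{7} \approx -25.429$)
$r{\left(Z \right)} = -4 + Z^{2} - 21 Z$
$U{\left(n,m \right)} = 303 m - \frac{178 n}{7}$ ($U{\left(n,m \right)} = - \frac{178 n}{7} + 303 m = 303 m - \frac{178 n}{7}$)
$- \frac{133881}{U{\left(r{\left(-3 \right)},-926 \right)}} = - \frac{133881}{303 \left(-926\right) - \frac{178 \left(-4 + \left(-3\right)^{2} - -63\right)}{7}} = - \frac{133881}{-280578 - \frac{178 \left(-4 + 9 + 63\right)}{7}} = - \frac{133881}{-280578 - \frac{12104}{7}} = - \frac{133881}{- \frac{1976150}{7}} = \left(-133881\right) \left(- \frac{7}{1976150}\right) = \frac{85197}{179650}$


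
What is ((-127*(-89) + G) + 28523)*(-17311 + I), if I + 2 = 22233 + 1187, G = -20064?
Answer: 120686534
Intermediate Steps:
I = 23418 (I = -2 + (22233 + 1187) = -2 + 23420 = 23418)
((-127*(-89) + G) + 28523)*(-17311 + I) = ((-127*(-89) - 20064) + 28523)*(-17311 + 23418) = ((11303 - 20064) + 28523)*6107 = (-8761 + 28523)*6107 = 19762*6107 = 120686534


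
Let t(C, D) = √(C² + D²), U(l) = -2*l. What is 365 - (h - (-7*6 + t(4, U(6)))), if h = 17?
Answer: 306 + 4*√10 ≈ 318.65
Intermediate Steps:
365 - (h - (-7*6 + t(4, U(6)))) = 365 - (17 - (-7*6 + √(4² + (-2*6)²))) = 365 - (17 - (-42 + √(16 + (-12)²))) = 365 - (17 - (-42 + √(16 + 144))) = 365 - (17 - (-42 + √160)) = 365 - (17 - (-42 + 4*√10)) = 365 - (17 + (42 - 4*√10)) = 365 - (59 - 4*√10) = 365 + (-59 + 4*√10) = 306 + 4*√10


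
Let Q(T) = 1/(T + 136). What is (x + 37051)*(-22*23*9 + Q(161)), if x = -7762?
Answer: -13204818731/99 ≈ -1.3338e+8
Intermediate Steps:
Q(T) = 1/(136 + T)
(x + 37051)*(-22*23*9 + Q(161)) = (-7762 + 37051)*(-22*23*9 + 1/(136 + 161)) = 29289*(-506*9 + 1/297) = 29289*(-4554 + 1/297) = 29289*(-1352537/297) = -13204818731/99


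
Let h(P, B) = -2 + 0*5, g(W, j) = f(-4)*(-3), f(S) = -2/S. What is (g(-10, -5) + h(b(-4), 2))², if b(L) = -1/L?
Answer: 49/4 ≈ 12.250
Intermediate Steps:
g(W, j) = -3/2 (g(W, j) = -2/(-4)*(-3) = -2*(-¼)*(-3) = (½)*(-3) = -3/2)
h(P, B) = -2 (h(P, B) = -2 + 0 = -2)
(g(-10, -5) + h(b(-4), 2))² = (-3/2 - 2)² = (-7/2)² = 49/4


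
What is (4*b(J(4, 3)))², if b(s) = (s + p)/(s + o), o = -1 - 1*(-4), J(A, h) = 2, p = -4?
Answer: 64/25 ≈ 2.5600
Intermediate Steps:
o = 3 (o = -1 + 4 = 3)
b(s) = (-4 + s)/(3 + s) (b(s) = (s - 4)/(s + 3) = (-4 + s)/(3 + s))
(4*b(J(4, 3)))² = (4*((-4 + 2)/(3 + 2)))² = (4*(-2/5))² = (4*((⅕)*(-2)))² = (4*(-⅖))² = (-8/5)² = 64/25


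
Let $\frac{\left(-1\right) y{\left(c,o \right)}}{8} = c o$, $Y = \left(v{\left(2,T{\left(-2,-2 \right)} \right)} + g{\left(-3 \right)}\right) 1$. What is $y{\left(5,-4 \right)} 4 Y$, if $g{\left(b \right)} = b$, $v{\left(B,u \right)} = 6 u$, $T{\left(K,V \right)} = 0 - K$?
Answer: $5760$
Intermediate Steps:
$T{\left(K,V \right)} = - K$
$Y = 9$ ($Y = \left(6 \left(\left(-1\right) \left(-2\right)\right) - 3\right) 1 = \left(6 \cdot 2 - 3\right) 1 = \left(12 - 3\right) 1 = 9 \cdot 1 = 9$)
$y{\left(c,o \right)} = - 8 c o$
$y{\left(5,-4 \right)} 4 Y = \left(-8\right) 5 \left(-4\right) 4 \cdot 9 = 160 \cdot 4 \cdot 9 = 640 \cdot 9 = 5760$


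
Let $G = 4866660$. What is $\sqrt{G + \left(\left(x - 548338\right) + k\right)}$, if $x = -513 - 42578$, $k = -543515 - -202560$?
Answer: $2 \sqrt{983569} \approx 1983.5$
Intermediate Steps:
$k = -340955$ ($k = -543515 + 202560 = -340955$)
$x = -43091$ ($x = -513 - 42578 = -43091$)
$\sqrt{G + \left(\left(x - 548338\right) + k\right)} = \sqrt{4866660 - 932384} = \sqrt{3934276} = 2 \sqrt{983569}$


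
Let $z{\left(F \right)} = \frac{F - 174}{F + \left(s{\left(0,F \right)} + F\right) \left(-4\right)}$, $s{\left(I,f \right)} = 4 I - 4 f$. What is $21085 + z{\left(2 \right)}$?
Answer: $\frac{274019}{13} \approx 21078.0$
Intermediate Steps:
$s{\left(I,f \right)} = - 4 f + 4 I$
$z{\left(F \right)} = \frac{-174 + F}{13 F}$ ($z{\left(F \right)} = \frac{F - 174}{F + \left(\left(- 4 F + 4 \cdot 0\right) + F\right) \left(-4\right)} = \frac{-174 + F}{F + \left(\left(- 4 F + 0\right) + F\right) \left(-4\right)} = \frac{-174 + F}{F + \left(- 4 F + F\right) \left(-4\right)} = \frac{-174 + F}{F + - 3 F \left(-4\right)} = \frac{-174 + F}{F + 12 F} = \frac{-174 + F}{13 F}$)
$21085 + z{\left(2 \right)} = 21085 + \frac{-174 + 2}{13 \cdot 2} = 21085 + \frac{1}{13} \cdot \frac{1}{2} \left(-172\right) = 21085 - \frac{86}{13} = \frac{274019}{13}$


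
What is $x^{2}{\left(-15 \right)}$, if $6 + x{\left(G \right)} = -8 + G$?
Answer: $841$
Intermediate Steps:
$x{\left(G \right)} = -14 + G$ ($x{\left(G \right)} = -6 + \left(-8 + G\right) = -14 + G$)
$x^{2}{\left(-15 \right)} = \left(-14 - 15\right)^{2} = \left(-29\right)^{2} = 841$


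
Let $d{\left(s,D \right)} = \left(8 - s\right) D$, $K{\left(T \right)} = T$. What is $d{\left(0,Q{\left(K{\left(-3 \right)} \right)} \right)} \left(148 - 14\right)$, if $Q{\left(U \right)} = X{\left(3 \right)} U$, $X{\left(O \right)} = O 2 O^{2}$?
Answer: $-173664$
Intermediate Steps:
$X{\left(O \right)} = 2 O^{3}$ ($X{\left(O \right)} = 2 O O^{2} = 2 O^{3}$)
$Q{\left(U \right)} = 54 U$ ($Q{\left(U \right)} = 2 \cdot 3^{3} U = 2 \cdot 27 U = 54 U$)
$d{\left(s,D \right)} = D \left(8 - s\right)$
$d{\left(0,Q{\left(K{\left(-3 \right)} \right)} \right)} \left(148 - 14\right) = 54 \left(-3\right) \left(8 - 0\right) \left(148 - 14\right) = - 162 \left(8 + 0\right) 134 = \left(-162\right) 8 \cdot 134 = \left(-1296\right) 134 = -173664$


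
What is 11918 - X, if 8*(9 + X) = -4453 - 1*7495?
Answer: 26841/2 ≈ 13421.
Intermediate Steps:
X = -3005/2 (X = -9 + (-4453 - 1*7495)/8 = -9 + (-4453 - 7495)/8 = -9 + (1/8)*(-11948) = -9 - 2987/2 = -3005/2 ≈ -1502.5)
11918 - X = 11918 - 1*(-3005/2) = 11918 + 3005/2 = 26841/2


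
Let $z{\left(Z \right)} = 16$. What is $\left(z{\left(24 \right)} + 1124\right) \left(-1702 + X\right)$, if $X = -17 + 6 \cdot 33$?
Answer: $-1733940$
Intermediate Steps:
$X = 181$ ($X = -17 + 198 = 181$)
$\left(z{\left(24 \right)} + 1124\right) \left(-1702 + X\right) = \left(16 + 1124\right) \left(-1702 + 181\right) = 1140 \left(-1521\right) = -1733940$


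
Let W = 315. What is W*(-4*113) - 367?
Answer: -142747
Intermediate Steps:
W*(-4*113) - 367 = 315*(-4*113) - 367 = 315*(-452) - 367 = -142380 - 367 = -142747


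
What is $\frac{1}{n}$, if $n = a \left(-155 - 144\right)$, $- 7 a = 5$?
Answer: $\frac{7}{1495} \approx 0.0046823$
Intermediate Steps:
$a = - \frac{5}{7}$ ($a = \left(- \frac{1}{7}\right) 5 = - \frac{5}{7} \approx -0.71429$)
$n = \frac{1495}{7}$ ($n = - \frac{5 \left(-155 - 144\right)}{7} = \left(- \frac{5}{7}\right) \left(-299\right) = \frac{1495}{7} \approx 213.57$)
$\frac{1}{n} = \frac{1}{\frac{1495}{7}} = \frac{7}{1495}$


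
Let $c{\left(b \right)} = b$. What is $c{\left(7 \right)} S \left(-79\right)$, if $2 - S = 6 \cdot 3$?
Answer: $8848$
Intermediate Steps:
$S = -16$ ($S = 2 - 6 \cdot 3 = 2 - 18 = -16$)
$c{\left(7 \right)} S \left(-79\right) = 7 \left(-16\right) \left(-79\right) = \left(-112\right) \left(-79\right) = 8848$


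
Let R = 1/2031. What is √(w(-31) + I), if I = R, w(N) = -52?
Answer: I*√214495941/2031 ≈ 7.2111*I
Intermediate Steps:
R = 1/2031 ≈ 0.00049237
I = 1/2031 ≈ 0.00049237
√(w(-31) + I) = √(-52 + 1/2031) = √(-105611/2031) = I*√214495941/2031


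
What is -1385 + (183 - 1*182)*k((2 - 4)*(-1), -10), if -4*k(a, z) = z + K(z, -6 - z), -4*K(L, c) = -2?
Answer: -11061/8 ≈ -1382.6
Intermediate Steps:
K(L, c) = ½ (K(L, c) = -¼*(-2) = ½)
k(a, z) = -⅛ - z/4 (k(a, z) = -(z + ½)/4 = -(½ + z)/4 = -⅛ - z/4)
-1385 + (183 - 1*182)*k((2 - 4)*(-1), -10) = -1385 + (183 - 1*182)*(-⅛ - ¼*(-10)) = -1385 + (183 - 182)*(-⅛ + 5/2) = -1385 + 1*(19/8) = -1385 + 19/8 = -11061/8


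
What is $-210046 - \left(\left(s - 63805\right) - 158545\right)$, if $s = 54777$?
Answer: $-42473$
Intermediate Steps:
$-210046 - \left(\left(s - 63805\right) - 158545\right) = -210046 - \left(\left(54777 - 63805\right) - 158545\right) = -210046 - \left(-9028 - 158545\right) = -210046 - -167573 = -210046 + 167573 = -42473$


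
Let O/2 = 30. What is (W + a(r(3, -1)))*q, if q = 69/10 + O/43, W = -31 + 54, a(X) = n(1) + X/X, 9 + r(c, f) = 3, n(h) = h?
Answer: 17835/86 ≈ 207.38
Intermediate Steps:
O = 60 (O = 2*30 = 60)
r(c, f) = -6 (r(c, f) = -9 + 3 = -6)
a(X) = 2 (a(X) = 1 + X/X = 1 + 1 = 2)
W = 23
q = 3567/430 (q = 69/10 + 60/43 = 3567/430 ≈ 8.2953)
(W + a(r(3, -1)))*q = (23 + 2)*(3567/430) = 25*(3567/430) = 17835/86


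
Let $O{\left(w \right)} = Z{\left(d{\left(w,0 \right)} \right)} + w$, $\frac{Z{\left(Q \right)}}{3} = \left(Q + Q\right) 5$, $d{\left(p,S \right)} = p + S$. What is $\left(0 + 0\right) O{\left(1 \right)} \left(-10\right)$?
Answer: $0$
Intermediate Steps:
$d{\left(p,S \right)} = S + p$
$Z{\left(Q \right)} = 30 Q$ ($Z{\left(Q \right)} = 3 \left(Q + Q\right) 5 = 3 \cdot 2 Q 5 = 3 \cdot 10 Q = 30 Q$)
$O{\left(w \right)} = 31 w$ ($O{\left(w \right)} = 30 \left(0 + w\right) + w = 30 w + w = 31 w$)
$\left(0 + 0\right) O{\left(1 \right)} \left(-10\right) = \left(0 + 0\right) 31 \cdot 1 \left(-10\right) = 0 \cdot 31 \left(-10\right) = 0 \left(-10\right) = 0$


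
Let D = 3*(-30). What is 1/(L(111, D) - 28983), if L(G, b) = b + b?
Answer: -1/29163 ≈ -3.4290e-5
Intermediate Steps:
D = -90
L(G, b) = 2*b
1/(L(111, D) - 28983) = 1/(2*(-90) - 28983) = 1/(-180 - 28983) = 1/(-29163) = -1/29163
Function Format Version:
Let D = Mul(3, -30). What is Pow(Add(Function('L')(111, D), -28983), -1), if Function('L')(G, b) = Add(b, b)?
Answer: Rational(-1, 29163) ≈ -3.4290e-5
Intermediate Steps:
D = -90
Function('L')(G, b) = Mul(2, b)
Pow(Add(Function('L')(111, D), -28983), -1) = Pow(Add(Mul(2, -90), -28983), -1) = Pow(Add(-180, -28983), -1) = Pow(-29163, -1) = Rational(-1, 29163)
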